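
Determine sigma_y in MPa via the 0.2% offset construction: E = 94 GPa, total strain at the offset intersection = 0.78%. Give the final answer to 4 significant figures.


Offset strain = 0.002
Elastic strain at yield = total_strain - offset = 7.8e-03 - 0.002 = 5.8e-03
sigma_y = E * elastic_strain = 94000 * 5.8e-03
sigma_y = 545.2 MPa


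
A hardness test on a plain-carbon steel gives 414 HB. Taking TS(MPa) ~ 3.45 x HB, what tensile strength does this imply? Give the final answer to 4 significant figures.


TS (MPa) = 3.45 * HB
TS = 3.45 * 414
TS = 1428 MPa


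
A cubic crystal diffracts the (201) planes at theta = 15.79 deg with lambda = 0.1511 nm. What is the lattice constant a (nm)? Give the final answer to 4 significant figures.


d = lambda / (2*sin(theta))
d = 0.1511 / (2*sin(15.79 deg))
d = 0.277643 nm
a = d * sqrt(h^2+k^2+l^2) = 0.277643 * sqrt(5)
a = 0.6208 nm


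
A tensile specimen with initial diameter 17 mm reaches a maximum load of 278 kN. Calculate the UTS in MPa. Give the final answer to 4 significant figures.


A0 = pi*(d/2)^2 = pi*(17/2)^2 = 226.98 mm^2
UTS = F_max / A0 = 278*1000 / 226.98
UTS = 1225 MPa


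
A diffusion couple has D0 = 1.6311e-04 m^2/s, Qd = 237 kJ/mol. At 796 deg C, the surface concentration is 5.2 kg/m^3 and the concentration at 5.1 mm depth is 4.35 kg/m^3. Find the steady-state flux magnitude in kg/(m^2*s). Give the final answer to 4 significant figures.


Step 1: D = D0 * exp(-Qd/(R*T))
T = 796 + 273.15 = 1069.15 K
D = 1.6311e-04 * exp(-237e3 / (8.314 * 1069.15)) = 4.2967e-16 m^2/s
Step 2: J = D * (C1 - C2) / dx
J = 4.2967e-16 * (5.2 - 4.35) / 5.1e-03
J = 7.161e-14 kg/(m^2*s)


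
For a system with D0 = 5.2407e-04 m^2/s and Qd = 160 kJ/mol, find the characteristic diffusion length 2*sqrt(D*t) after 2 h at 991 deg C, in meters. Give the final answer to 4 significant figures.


Step 1: D = D0 * exp(-Qd/(R*T))
T = 1264.15 K
D = 5.2407e-04 * exp(-160e3 / (8.314 * 1264.15)) = 1.2822e-10 m^2/s
Step 2: L = 2*sqrt(D*t)
t = 2 h = 7200 s
L = 2*sqrt(1.2822e-10 * 7200) = 1.922e-03 m


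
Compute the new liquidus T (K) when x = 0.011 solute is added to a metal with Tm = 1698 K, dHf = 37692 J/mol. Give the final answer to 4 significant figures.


dT = R*Tm^2*x / dHf
dT = 8.314 * 1698^2 * 0.011 / 37692
dT = 6.99566 K
T_new = 1698 - 6.99566 = 1691 K


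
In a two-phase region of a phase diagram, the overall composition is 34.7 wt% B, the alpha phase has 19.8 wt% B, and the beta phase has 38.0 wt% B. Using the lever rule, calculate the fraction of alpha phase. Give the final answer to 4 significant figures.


f_alpha = (C_beta - C0) / (C_beta - C_alpha)
f_alpha = (38.0 - 34.7) / (38.0 - 19.8)
f_alpha = 0.1813


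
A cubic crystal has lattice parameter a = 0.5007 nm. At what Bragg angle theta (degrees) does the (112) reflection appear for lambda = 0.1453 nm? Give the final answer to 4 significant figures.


d = a / sqrt(h^2+k^2+l^2)
d = 0.5007 / sqrt(6) = 0.20441 nm
lambda = 2*d*sin(theta)  =>  sin(theta) = lambda / (2*d)
sin(theta) = 0.1453 / (2 * 0.20441) = 0.355413
theta = 20.82 deg


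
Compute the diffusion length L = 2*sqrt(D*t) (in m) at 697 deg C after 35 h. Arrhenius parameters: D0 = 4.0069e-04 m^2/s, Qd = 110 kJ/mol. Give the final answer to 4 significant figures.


Step 1: D = D0 * exp(-Qd/(R*T))
T = 970.15 K
D = 4.0069e-04 * exp(-110e3 / (8.314 * 970.15)) = 4.78624e-10 m^2/s
Step 2: L = 2*sqrt(D*t)
t = 35 h = 126000 s
L = 2*sqrt(4.78624e-10 * 126000) = 0.01553 m


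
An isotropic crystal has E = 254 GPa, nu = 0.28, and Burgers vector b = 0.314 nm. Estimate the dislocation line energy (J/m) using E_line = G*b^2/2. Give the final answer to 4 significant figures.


Step 1: G = E / (2*(1+nu))
G = 254 / (2*(1+0.28)) = 99.2188 GPa = 9.92188e+10 Pa
Step 2: E_line = G*b^2/2
b = 0.314 nm = 3.14e-10 m
E_line = 0.5 * 9.92188e+10 * (3.14e-10)^2 = 4.891e-09 J/m


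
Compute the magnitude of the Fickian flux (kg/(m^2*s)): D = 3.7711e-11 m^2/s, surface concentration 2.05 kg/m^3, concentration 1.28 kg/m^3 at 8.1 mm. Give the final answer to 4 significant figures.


J = -D * (dC/dx) = D * (C1 - C2) / dx
J = 3.7711e-11 * (2.05 - 1.28) / 8.1e-03
J = 3.585e-09 kg/(m^2*s)


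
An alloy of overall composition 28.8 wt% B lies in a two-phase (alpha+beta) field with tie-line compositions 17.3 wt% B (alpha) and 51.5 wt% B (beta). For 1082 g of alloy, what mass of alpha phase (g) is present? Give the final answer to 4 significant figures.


f_alpha = (C_beta - C0) / (C_beta - C_alpha)
f_alpha = (51.5 - 28.8) / (51.5 - 17.3) = 0.663743
m_alpha = f_alpha * m_total = 0.663743 * 1082 = 718.2 g


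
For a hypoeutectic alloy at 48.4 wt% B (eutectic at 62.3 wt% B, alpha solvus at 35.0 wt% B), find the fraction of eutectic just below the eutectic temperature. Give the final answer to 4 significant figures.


f_primary = (C_e - C0) / (C_e - C_alpha_max)
f_primary = (62.3 - 48.4) / (62.3 - 35.0)
f_primary = 0.509158
f_eutectic = 1 - 0.509158 = 0.4908


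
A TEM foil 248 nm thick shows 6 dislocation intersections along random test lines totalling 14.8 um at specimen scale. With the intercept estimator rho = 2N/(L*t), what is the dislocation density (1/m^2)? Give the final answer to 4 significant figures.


rho = 2N / (L * t)
L = 14.8 um = 1.48e-05 m, t = 248 nm = 2.48e-07 m
rho = 2 * 6 / (1.48e-05 * 2.48e-07)
rho = 3.269e+12 1/m^2


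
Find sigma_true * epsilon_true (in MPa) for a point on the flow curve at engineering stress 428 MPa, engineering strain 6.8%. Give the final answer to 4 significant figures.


sigma_true = sigma_eng * (1 + epsilon_eng)
sigma_true = 428 * (1 + 0.068) = 457.104 MPa
epsilon_true = ln(1 + epsilon_eng)
epsilon_true = ln(1 + 0.068) = 0.0657877
sigma_true * epsilon_true = 457.104 * 0.0657877 = 30.07 MPa


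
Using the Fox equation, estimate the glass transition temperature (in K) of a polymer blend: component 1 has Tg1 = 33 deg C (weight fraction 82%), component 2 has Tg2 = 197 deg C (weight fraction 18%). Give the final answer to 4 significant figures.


1/Tg = w1/Tg1 + w2/Tg2 (in Kelvin)
Tg1 = 306.15 K, Tg2 = 470.15 K
1/Tg = 0.82/306.15 + 0.18/470.15
Tg = 326.7 K


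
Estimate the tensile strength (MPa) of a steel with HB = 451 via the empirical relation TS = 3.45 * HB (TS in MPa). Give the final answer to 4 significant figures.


TS (MPa) = 3.45 * HB
TS = 3.45 * 451
TS = 1556 MPa


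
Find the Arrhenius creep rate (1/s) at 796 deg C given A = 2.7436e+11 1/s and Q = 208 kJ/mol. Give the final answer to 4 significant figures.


rate = A * exp(-Q / (R*T))
T = 796 + 273.15 = 1069.15 K
rate = 2.7436e+11 * exp(-208e3 / (8.314 * 1069.15))
rate = 18.87 1/s


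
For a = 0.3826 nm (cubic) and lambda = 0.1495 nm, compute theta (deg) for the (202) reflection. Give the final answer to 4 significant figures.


d = a / sqrt(h^2+k^2+l^2)
d = 0.3826 / sqrt(8) = 0.13527 nm
lambda = 2*d*sin(theta)  =>  sin(theta) = lambda / (2*d)
sin(theta) = 0.1495 / (2 * 0.13527) = 0.5526
theta = 33.55 deg


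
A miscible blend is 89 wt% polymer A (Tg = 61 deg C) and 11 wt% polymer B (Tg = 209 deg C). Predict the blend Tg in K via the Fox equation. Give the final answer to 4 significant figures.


1/Tg = w1/Tg1 + w2/Tg2 (in Kelvin)
Tg1 = 334.15 K, Tg2 = 482.15 K
1/Tg = 0.89/334.15 + 0.11/482.15
Tg = 345.8 K


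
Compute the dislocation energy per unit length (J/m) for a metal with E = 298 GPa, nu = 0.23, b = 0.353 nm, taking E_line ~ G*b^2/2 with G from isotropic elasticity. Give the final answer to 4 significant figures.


Step 1: G = E / (2*(1+nu))
G = 298 / (2*(1+0.23)) = 121.138 GPa = 1.21138e+11 Pa
Step 2: E_line = G*b^2/2
b = 0.353 nm = 3.53e-10 m
E_line = 0.5 * 1.21138e+11 * (3.53e-10)^2 = 7.547e-09 J/m


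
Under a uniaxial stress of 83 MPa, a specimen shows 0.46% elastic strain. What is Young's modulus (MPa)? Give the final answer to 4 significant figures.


E = sigma / epsilon
epsilon = 0.46% = 4.6e-03
E = 83 / 4.6e-03
E = 18040 MPa


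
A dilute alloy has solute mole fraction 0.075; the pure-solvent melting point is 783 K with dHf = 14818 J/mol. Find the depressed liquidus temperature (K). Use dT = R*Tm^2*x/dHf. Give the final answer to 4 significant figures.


dT = R*Tm^2*x / dHf
dT = 8.314 * 783^2 * 0.075 / 14818
dT = 25.7991 K
T_new = 783 - 25.7991 = 757.2 K


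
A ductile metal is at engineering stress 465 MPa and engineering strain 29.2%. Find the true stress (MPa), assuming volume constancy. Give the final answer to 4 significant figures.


sigma_true = sigma_eng * (1 + epsilon_eng)
sigma_true = 465 * (1 + 0.292)
sigma_true = 600.8 MPa


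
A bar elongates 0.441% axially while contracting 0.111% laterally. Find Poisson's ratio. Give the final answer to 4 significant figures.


nu = -epsilon_lat / epsilon_axial
Lateral strain is contraction (negative), so using magnitudes:
nu = 0.111 / 0.441
nu = 0.2517


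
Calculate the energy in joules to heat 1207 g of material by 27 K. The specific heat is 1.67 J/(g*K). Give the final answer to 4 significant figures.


Q = m * cp * dT
Q = 1207 * 1.67 * 27
Q = 54420 J


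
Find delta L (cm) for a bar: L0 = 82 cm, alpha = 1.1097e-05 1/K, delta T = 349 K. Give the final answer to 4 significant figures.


dL = L0 * alpha * dT
dL = 82 * 1.1097e-05 * 349
dL = 0.3176 cm


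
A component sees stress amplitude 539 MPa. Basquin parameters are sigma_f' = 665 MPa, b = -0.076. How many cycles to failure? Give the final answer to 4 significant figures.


sigma_a = sigma_f' * (2*Nf)^b
2*Nf = (sigma_a / sigma_f')^(1/b)
2*Nf = (539 / 665)^(1/-0.076)
2*Nf = 15.8647
Nf = 7.932 cycles


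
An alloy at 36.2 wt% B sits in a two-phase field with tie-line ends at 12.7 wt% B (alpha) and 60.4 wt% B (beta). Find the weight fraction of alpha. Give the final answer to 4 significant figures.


f_alpha = (C_beta - C0) / (C_beta - C_alpha)
f_alpha = (60.4 - 36.2) / (60.4 - 12.7)
f_alpha = 0.5073


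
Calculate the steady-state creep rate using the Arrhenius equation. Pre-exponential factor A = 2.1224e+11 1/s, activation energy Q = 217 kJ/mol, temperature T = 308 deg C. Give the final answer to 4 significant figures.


rate = A * exp(-Q / (R*T))
T = 308 + 273.15 = 581.15 K
rate = 2.1224e+11 * exp(-217e3 / (8.314 * 581.15))
rate = 6.635e-09 1/s


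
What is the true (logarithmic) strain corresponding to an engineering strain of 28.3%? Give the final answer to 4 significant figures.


epsilon_true = ln(1 + epsilon_eng)
epsilon_true = ln(1 + 0.283)
epsilon_true = 0.2492


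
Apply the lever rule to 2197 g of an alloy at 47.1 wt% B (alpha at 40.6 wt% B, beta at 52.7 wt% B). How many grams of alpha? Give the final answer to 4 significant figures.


f_alpha = (C_beta - C0) / (C_beta - C_alpha)
f_alpha = (52.7 - 47.1) / (52.7 - 40.6) = 0.46281
m_alpha = f_alpha * m_total = 0.46281 * 2197 = 1017 g


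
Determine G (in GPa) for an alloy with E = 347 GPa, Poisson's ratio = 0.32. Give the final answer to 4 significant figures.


G = E / (2*(1+nu))
G = 347 / (2*(1+0.32))
G = 131.4 GPa


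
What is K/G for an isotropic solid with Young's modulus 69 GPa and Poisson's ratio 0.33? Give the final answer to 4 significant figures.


G = E / (2*(1+nu))
G = 69 / (2*(1+0.33)) = 25.9398 GPa
K = E / (3*(1-2*nu))
K = 69 / (3*(1-2*0.33)) = 67.6471 GPa
K/G = 67.6471 / 25.9398 = 2.608


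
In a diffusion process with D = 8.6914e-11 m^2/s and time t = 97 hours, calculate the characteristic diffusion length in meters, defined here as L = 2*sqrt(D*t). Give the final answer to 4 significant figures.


t = 97 hr = 349200 s
Diffusion length = 2*sqrt(D*t)
= 2*sqrt(8.6914e-11 * 349200)
= 0.01102 m


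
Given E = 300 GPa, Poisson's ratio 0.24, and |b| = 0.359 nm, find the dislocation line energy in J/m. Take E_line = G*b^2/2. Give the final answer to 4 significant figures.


Step 1: G = E / (2*(1+nu))
G = 300 / (2*(1+0.24)) = 120.968 GPa = 1.20968e+11 Pa
Step 2: E_line = G*b^2/2
b = 0.359 nm = 3.59e-10 m
E_line = 0.5 * 1.20968e+11 * (3.59e-10)^2 = 7.795e-09 J/m


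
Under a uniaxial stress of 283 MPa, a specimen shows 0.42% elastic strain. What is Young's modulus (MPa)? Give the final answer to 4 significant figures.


E = sigma / epsilon
epsilon = 0.42% = 4.2e-03
E = 283 / 4.2e-03
E = 67380 MPa


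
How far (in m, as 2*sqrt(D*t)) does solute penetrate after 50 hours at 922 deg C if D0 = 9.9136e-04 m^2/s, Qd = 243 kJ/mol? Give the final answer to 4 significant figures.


Step 1: D = D0 * exp(-Qd/(R*T))
T = 1195.15 K
D = 9.9136e-04 * exp(-243e3 / (8.314 * 1195.15)) = 2.37361e-14 m^2/s
Step 2: L = 2*sqrt(D*t)
t = 50 h = 180000 s
L = 2*sqrt(2.37361e-14 * 180000) = 1.307e-04 m


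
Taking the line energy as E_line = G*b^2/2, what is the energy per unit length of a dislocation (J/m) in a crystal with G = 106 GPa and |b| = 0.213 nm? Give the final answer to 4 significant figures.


E = G*b^2/2
b = 0.213 nm = 2.13e-10 m
G = 106 GPa = 1.06e+11 Pa
E = 0.5 * 1.06e+11 * (2.13e-10)^2
E = 2.405e-09 J/m


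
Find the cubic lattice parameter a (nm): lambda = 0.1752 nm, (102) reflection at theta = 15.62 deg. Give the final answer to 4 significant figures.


d = lambda / (2*sin(theta))
d = 0.1752 / (2*sin(15.62 deg))
d = 0.325341 nm
a = d * sqrt(h^2+k^2+l^2) = 0.325341 * sqrt(5)
a = 0.7275 nm


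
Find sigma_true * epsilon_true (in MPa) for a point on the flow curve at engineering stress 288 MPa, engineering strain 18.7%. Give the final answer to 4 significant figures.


sigma_true = sigma_eng * (1 + epsilon_eng)
sigma_true = 288 * (1 + 0.187) = 341.856 MPa
epsilon_true = ln(1 + epsilon_eng)
epsilon_true = ln(1 + 0.187) = 0.171429
sigma_true * epsilon_true = 341.856 * 0.171429 = 58.6 MPa


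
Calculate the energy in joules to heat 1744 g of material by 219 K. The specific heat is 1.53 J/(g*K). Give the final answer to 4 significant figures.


Q = m * cp * dT
Q = 1744 * 1.53 * 219
Q = 584400 J


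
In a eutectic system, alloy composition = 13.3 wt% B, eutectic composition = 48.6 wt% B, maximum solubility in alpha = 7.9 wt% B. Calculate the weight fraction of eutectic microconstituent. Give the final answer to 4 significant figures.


f_primary = (C_e - C0) / (C_e - C_alpha_max)
f_primary = (48.6 - 13.3) / (48.6 - 7.9)
f_primary = 0.867322
f_eutectic = 1 - 0.867322 = 0.1327


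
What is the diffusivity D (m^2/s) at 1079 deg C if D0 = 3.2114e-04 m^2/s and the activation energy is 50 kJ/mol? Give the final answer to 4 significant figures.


D = D0 * exp(-Qd / (R*T))
T = 1352.15 K
D = 3.2114e-04 * exp(-50e3 / (8.314 * 1352.15))
D = 3.759e-06 m^2/s


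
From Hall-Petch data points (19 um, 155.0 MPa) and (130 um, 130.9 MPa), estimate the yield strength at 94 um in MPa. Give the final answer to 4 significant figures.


sigma_y = sigma0 + k / sqrt(d)
1/sqrt(d1) = 1/sqrt(1.9e-05) = 229.416;  1/sqrt(d2) = 87.7058
k = (sigma1 - sigma2) / (1/sqrt(d1) - 1/sqrt(d2)) = (155.0 - 130.9) / (229.416 - 87.7058) = 0.170066 MPa*m^0.5
sigma0 = sigma1 - k/sqrt(d1) = 155.0 - 0.170066*229.416 = 115.984 MPa
sigma_y(d3) = 115.984 + 0.170066 / sqrt(9.4e-05) = 133.5 MPa


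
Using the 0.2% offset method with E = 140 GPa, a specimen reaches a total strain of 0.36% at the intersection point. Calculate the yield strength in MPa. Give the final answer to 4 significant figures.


Offset strain = 0.002
Elastic strain at yield = total_strain - offset = 3.6e-03 - 0.002 = 1.6e-03
sigma_y = E * elastic_strain = 140000 * 1.6e-03
sigma_y = 224 MPa


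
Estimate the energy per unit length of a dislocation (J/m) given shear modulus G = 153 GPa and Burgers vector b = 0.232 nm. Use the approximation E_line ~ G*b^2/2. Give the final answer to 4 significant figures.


E = G*b^2/2
b = 0.232 nm = 2.32e-10 m
G = 153 GPa = 1.53e+11 Pa
E = 0.5 * 1.53e+11 * (2.32e-10)^2
E = 4.118e-09 J/m


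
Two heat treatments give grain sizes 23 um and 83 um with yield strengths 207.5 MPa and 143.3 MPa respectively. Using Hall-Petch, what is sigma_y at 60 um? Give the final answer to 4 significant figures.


sigma_y = sigma0 + k / sqrt(d)
1/sqrt(d1) = 1/sqrt(2.3e-05) = 208.514;  1/sqrt(d2) = 109.764
k = (sigma1 - sigma2) / (1/sqrt(d1) - 1/sqrt(d2)) = (207.5 - 143.3) / (208.514 - 109.764) = 0.650126 MPa*m^0.5
sigma0 = sigma1 - k/sqrt(d1) = 207.5 - 0.650126*208.514 = 71.9394 MPa
sigma_y(d3) = 71.9394 + 0.650126 / sqrt(6e-05) = 155.9 MPa


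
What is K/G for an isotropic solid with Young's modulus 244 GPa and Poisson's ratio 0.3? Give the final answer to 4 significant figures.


G = E / (2*(1+nu))
G = 244 / (2*(1+0.3)) = 93.8462 GPa
K = E / (3*(1-2*nu))
K = 244 / (3*(1-2*0.3)) = 203.333 GPa
K/G = 203.333 / 93.8462 = 2.167


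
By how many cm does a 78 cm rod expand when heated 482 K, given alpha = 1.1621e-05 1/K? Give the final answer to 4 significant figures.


dL = L0 * alpha * dT
dL = 78 * 1.1621e-05 * 482
dL = 0.4369 cm


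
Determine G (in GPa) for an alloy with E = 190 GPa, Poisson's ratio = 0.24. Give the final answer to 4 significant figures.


G = E / (2*(1+nu))
G = 190 / (2*(1+0.24))
G = 76.61 GPa


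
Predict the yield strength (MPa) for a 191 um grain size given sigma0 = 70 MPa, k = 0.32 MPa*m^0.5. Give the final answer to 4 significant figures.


sigma_y = sigma0 + k / sqrt(d)
d = 191 um = 1.91e-04 m
sigma_y = 70 + 0.32 / sqrt(1.91e-04)
sigma_y = 93.15 MPa


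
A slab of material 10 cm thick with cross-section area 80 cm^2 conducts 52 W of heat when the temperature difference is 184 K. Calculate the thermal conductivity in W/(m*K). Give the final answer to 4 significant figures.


k = Q*L / (A*dT)
L = 0.1 m, A = 8e-03 m^2
k = 52 * 0.1 / (8e-03 * 184)
k = 3.533 W/(m*K)


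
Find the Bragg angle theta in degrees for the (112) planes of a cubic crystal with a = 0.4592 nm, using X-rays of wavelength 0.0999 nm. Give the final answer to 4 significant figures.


d = a / sqrt(h^2+k^2+l^2)
d = 0.4592 / sqrt(6) = 0.187468 nm
lambda = 2*d*sin(theta)  =>  sin(theta) = lambda / (2*d)
sin(theta) = 0.0999 / (2 * 0.187468) = 0.266446
theta = 15.45 deg


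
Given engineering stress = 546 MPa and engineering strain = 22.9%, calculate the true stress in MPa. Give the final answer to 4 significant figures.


sigma_true = sigma_eng * (1 + epsilon_eng)
sigma_true = 546 * (1 + 0.229)
sigma_true = 671 MPa


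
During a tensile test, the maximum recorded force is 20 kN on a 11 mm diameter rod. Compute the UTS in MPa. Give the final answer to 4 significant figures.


A0 = pi*(d/2)^2 = pi*(11/2)^2 = 95.0332 mm^2
UTS = F_max / A0 = 20*1000 / 95.0332
UTS = 210.5 MPa


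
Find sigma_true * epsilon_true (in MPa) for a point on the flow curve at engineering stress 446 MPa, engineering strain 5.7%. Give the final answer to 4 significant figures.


sigma_true = sigma_eng * (1 + epsilon_eng)
sigma_true = 446 * (1 + 0.057) = 471.422 MPa
epsilon_true = ln(1 + epsilon_eng)
epsilon_true = ln(1 + 0.057) = 0.0554347
sigma_true * epsilon_true = 471.422 * 0.0554347 = 26.13 MPa


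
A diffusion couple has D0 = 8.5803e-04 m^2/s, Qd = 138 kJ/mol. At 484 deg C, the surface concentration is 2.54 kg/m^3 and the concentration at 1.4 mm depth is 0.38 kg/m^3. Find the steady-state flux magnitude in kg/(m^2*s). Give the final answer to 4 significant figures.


Step 1: D = D0 * exp(-Qd/(R*T))
T = 484 + 273.15 = 757.15 K
D = 8.5803e-04 * exp(-138e3 / (8.314 * 757.15)) = 2.5867e-13 m^2/s
Step 2: J = D * (C1 - C2) / dx
J = 2.5867e-13 * (2.54 - 0.38) / 1.4e-03
J = 3.991e-10 kg/(m^2*s)


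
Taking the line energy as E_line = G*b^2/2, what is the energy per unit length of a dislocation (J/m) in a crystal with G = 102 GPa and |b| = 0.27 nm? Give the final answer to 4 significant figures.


E = G*b^2/2
b = 0.27 nm = 2.7e-10 m
G = 102 GPa = 1.02e+11 Pa
E = 0.5 * 1.02e+11 * (2.7e-10)^2
E = 3.718e-09 J/m


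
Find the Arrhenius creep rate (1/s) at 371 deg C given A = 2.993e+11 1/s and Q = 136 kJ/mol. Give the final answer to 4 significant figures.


rate = A * exp(-Q / (R*T))
T = 371 + 273.15 = 644.15 K
rate = 2.993e+11 * exp(-136e3 / (8.314 * 644.15))
rate = 2.801 1/s


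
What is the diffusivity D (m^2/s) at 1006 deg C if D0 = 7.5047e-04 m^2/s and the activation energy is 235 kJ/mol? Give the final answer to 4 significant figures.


D = D0 * exp(-Qd / (R*T))
T = 1279.15 K
D = 7.5047e-04 * exp(-235e3 / (8.314 * 1279.15))
D = 1.9e-13 m^2/s


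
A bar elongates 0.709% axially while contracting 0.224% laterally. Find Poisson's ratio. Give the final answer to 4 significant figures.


nu = -epsilon_lat / epsilon_axial
Lateral strain is contraction (negative), so using magnitudes:
nu = 0.224 / 0.709
nu = 0.3159


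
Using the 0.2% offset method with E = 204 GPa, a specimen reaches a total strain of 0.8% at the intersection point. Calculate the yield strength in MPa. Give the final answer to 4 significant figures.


Offset strain = 0.002
Elastic strain at yield = total_strain - offset = 8e-03 - 0.002 = 6e-03
sigma_y = E * elastic_strain = 204000 * 6e-03
sigma_y = 1224 MPa


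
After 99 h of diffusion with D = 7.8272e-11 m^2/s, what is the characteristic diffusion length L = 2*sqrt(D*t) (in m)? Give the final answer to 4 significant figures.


t = 99 hr = 356400 s
Diffusion length = 2*sqrt(D*t)
= 2*sqrt(7.8272e-11 * 356400)
= 0.01056 m


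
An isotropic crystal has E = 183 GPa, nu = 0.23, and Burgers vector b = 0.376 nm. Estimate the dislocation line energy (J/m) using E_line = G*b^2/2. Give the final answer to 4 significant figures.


Step 1: G = E / (2*(1+nu))
G = 183 / (2*(1+0.23)) = 74.3902 GPa = 7.43902e+10 Pa
Step 2: E_line = G*b^2/2
b = 0.376 nm = 3.76e-10 m
E_line = 0.5 * 7.43902e+10 * (3.76e-10)^2 = 5.258e-09 J/m


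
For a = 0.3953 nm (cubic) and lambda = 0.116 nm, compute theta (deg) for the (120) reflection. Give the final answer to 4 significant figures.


d = a / sqrt(h^2+k^2+l^2)
d = 0.3953 / sqrt(5) = 0.176784 nm
lambda = 2*d*sin(theta)  =>  sin(theta) = lambda / (2*d)
sin(theta) = 0.116 / (2 * 0.176784) = 0.328085
theta = 19.15 deg


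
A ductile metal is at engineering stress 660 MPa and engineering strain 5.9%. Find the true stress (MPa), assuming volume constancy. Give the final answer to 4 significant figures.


sigma_true = sigma_eng * (1 + epsilon_eng)
sigma_true = 660 * (1 + 0.059)
sigma_true = 698.9 MPa


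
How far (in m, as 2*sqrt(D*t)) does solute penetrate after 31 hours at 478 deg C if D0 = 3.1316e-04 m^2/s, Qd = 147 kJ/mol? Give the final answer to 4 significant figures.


Step 1: D = D0 * exp(-Qd/(R*T))
T = 751.15 K
D = 3.1316e-04 * exp(-147e3 / (8.314 * 751.15)) = 1.87535e-14 m^2/s
Step 2: L = 2*sqrt(D*t)
t = 31 h = 111600 s
L = 2*sqrt(1.87535e-14 * 111600) = 9.15e-05 m


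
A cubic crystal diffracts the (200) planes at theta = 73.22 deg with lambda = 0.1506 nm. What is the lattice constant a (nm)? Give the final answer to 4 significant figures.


d = lambda / (2*sin(theta))
d = 0.1506 / (2*sin(73.22 deg))
d = 0.0786488 nm
a = d * sqrt(h^2+k^2+l^2) = 0.0786488 * sqrt(4)
a = 0.1573 nm


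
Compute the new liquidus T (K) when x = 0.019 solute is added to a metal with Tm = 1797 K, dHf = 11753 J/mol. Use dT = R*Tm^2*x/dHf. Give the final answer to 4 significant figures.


dT = R*Tm^2*x / dHf
dT = 8.314 * 1797^2 * 0.019 / 11753
dT = 43.4021 K
T_new = 1797 - 43.4021 = 1754 K


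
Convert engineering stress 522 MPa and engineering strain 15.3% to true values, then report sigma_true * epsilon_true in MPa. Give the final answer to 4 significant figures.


sigma_true = sigma_eng * (1 + epsilon_eng)
sigma_true = 522 * (1 + 0.153) = 601.866 MPa
epsilon_true = ln(1 + epsilon_eng)
epsilon_true = ln(1 + 0.153) = 0.142367
sigma_true * epsilon_true = 601.866 * 0.142367 = 85.69 MPa


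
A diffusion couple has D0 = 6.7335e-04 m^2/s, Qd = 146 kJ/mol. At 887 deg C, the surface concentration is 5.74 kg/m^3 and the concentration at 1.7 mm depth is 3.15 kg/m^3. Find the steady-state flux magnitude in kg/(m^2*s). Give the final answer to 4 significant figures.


Step 1: D = D0 * exp(-Qd/(R*T))
T = 887 + 273.15 = 1160.15 K
D = 6.7335e-04 * exp(-146e3 / (8.314 * 1160.15)) = 1.79677e-10 m^2/s
Step 2: J = D * (C1 - C2) / dx
J = 1.79677e-10 * (5.74 - 3.15) / 1.7e-03
J = 2.737e-07 kg/(m^2*s)


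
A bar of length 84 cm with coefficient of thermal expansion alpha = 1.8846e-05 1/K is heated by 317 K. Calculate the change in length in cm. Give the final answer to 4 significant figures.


dL = L0 * alpha * dT
dL = 84 * 1.8846e-05 * 317
dL = 0.5018 cm


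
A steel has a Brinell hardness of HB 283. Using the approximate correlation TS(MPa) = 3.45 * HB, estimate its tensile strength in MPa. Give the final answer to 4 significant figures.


TS (MPa) = 3.45 * HB
TS = 3.45 * 283
TS = 976.4 MPa


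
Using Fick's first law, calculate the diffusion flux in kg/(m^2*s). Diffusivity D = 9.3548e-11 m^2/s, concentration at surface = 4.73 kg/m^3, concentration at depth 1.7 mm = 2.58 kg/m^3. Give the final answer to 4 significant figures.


J = -D * (dC/dx) = D * (C1 - C2) / dx
J = 9.3548e-11 * (4.73 - 2.58) / 1.7e-03
J = 1.183e-07 kg/(m^2*s)


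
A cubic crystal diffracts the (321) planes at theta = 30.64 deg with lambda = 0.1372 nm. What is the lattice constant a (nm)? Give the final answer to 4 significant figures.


d = lambda / (2*sin(theta))
d = 0.1372 / (2*sin(30.64 deg))
d = 0.134604 nm
a = d * sqrt(h^2+k^2+l^2) = 0.134604 * sqrt(14)
a = 0.5036 nm


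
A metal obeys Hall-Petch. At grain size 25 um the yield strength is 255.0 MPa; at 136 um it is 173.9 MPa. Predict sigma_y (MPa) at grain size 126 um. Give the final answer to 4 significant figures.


sigma_y = sigma0 + k / sqrt(d)
1/sqrt(d1) = 1/sqrt(2.5e-05) = 200;  1/sqrt(d2) = 85.7493
k = (sigma1 - sigma2) / (1/sqrt(d1) - 1/sqrt(d2)) = (255.0 - 173.9) / (200 - 85.7493) = 0.709842 MPa*m^0.5
sigma0 = sigma1 - k/sqrt(d1) = 255.0 - 0.709842*200 = 113.032 MPa
sigma_y(d3) = 113.032 + 0.709842 / sqrt(1.26e-04) = 176.3 MPa


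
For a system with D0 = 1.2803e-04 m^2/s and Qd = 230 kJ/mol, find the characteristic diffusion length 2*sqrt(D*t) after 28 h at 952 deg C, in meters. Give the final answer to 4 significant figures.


Step 1: D = D0 * exp(-Qd/(R*T))
T = 1225.15 K
D = 1.2803e-04 * exp(-230e3 / (8.314 * 1225.15)) = 1.99912e-14 m^2/s
Step 2: L = 2*sqrt(D*t)
t = 28 h = 100800 s
L = 2*sqrt(1.99912e-14 * 100800) = 8.978e-05 m


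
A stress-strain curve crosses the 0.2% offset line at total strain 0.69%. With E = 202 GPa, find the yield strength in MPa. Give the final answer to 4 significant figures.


Offset strain = 0.002
Elastic strain at yield = total_strain - offset = 6.9e-03 - 0.002 = 4.9e-03
sigma_y = E * elastic_strain = 202000 * 4.9e-03
sigma_y = 989.8 MPa


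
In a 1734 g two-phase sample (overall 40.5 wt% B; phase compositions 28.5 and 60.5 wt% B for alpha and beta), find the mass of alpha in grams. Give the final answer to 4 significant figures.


f_alpha = (C_beta - C0) / (C_beta - C_alpha)
f_alpha = (60.5 - 40.5) / (60.5 - 28.5) = 0.625
m_alpha = f_alpha * m_total = 0.625 * 1734 = 1084 g


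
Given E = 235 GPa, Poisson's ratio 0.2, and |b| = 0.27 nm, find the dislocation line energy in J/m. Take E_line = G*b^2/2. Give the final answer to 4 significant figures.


Step 1: G = E / (2*(1+nu))
G = 235 / (2*(1+0.2)) = 97.9167 GPa = 9.79167e+10 Pa
Step 2: E_line = G*b^2/2
b = 0.27 nm = 2.7e-10 m
E_line = 0.5 * 9.79167e+10 * (2.7e-10)^2 = 3.569e-09 J/m


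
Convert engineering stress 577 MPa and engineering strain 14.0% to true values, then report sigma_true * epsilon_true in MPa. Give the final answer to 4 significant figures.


sigma_true = sigma_eng * (1 + epsilon_eng)
sigma_true = 577 * (1 + 0.14) = 657.78 MPa
epsilon_true = ln(1 + epsilon_eng)
epsilon_true = ln(1 + 0.14) = 0.131028
sigma_true * epsilon_true = 657.78 * 0.131028 = 86.19 MPa


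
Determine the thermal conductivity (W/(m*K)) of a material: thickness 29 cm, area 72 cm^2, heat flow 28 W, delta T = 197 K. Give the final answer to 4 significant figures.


k = Q*L / (A*dT)
L = 0.29 m, A = 7.2e-03 m^2
k = 28 * 0.29 / (7.2e-03 * 197)
k = 5.725 W/(m*K)


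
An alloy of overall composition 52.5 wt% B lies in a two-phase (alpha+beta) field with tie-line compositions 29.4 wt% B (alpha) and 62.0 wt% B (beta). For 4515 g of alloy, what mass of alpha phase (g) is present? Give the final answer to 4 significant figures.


f_alpha = (C_beta - C0) / (C_beta - C_alpha)
f_alpha = (62.0 - 52.5) / (62.0 - 29.4) = 0.291411
m_alpha = f_alpha * m_total = 0.291411 * 4515 = 1316 g


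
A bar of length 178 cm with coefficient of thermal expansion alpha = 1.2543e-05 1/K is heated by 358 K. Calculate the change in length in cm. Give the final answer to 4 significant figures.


dL = L0 * alpha * dT
dL = 178 * 1.2543e-05 * 358
dL = 0.7993 cm


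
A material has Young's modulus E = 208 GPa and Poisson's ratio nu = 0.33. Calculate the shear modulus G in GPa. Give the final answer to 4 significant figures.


G = E / (2*(1+nu))
G = 208 / (2*(1+0.33))
G = 78.2 GPa


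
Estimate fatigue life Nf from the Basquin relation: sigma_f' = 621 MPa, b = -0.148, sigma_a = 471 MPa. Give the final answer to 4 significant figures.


sigma_a = sigma_f' * (2*Nf)^b
2*Nf = (sigma_a / sigma_f')^(1/b)
2*Nf = (471 / 621)^(1/-0.148)
2*Nf = 6.47573
Nf = 3.238 cycles


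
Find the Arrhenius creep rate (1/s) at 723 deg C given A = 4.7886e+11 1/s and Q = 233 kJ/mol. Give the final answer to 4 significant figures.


rate = A * exp(-Q / (R*T))
T = 723 + 273.15 = 996.15 K
rate = 4.7886e+11 * exp(-233e3 / (8.314 * 996.15))
rate = 0.2898 1/s


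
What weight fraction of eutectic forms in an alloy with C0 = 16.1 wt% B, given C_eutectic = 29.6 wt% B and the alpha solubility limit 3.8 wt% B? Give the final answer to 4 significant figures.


f_primary = (C_e - C0) / (C_e - C_alpha_max)
f_primary = (29.6 - 16.1) / (29.6 - 3.8)
f_primary = 0.523256
f_eutectic = 1 - 0.523256 = 0.4767


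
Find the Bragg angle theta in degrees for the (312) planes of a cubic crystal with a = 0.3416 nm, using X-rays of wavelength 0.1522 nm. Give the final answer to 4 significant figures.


d = a / sqrt(h^2+k^2+l^2)
d = 0.3416 / sqrt(14) = 0.0912964 nm
lambda = 2*d*sin(theta)  =>  sin(theta) = lambda / (2*d)
sin(theta) = 0.1522 / (2 * 0.0912964) = 0.833548
theta = 56.46 deg


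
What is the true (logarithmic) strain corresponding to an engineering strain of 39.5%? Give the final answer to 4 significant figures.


epsilon_true = ln(1 + epsilon_eng)
epsilon_true = ln(1 + 0.395)
epsilon_true = 0.3329


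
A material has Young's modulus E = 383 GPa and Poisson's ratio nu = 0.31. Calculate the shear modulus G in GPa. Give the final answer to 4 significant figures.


G = E / (2*(1+nu))
G = 383 / (2*(1+0.31))
G = 146.2 GPa


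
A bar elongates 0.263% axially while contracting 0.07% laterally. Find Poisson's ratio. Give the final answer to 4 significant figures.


nu = -epsilon_lat / epsilon_axial
Lateral strain is contraction (negative), so using magnitudes:
nu = 0.07 / 0.263
nu = 0.2662


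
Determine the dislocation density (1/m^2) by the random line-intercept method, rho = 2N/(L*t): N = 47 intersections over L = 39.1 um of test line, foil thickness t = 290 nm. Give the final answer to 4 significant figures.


rho = 2N / (L * t)
L = 39.1 um = 3.91e-05 m, t = 290 nm = 2.9e-07 m
rho = 2 * 47 / (3.91e-05 * 2.9e-07)
rho = 8.29e+12 1/m^2


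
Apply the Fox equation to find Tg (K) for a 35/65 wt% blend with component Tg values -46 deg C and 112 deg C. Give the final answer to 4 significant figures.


1/Tg = w1/Tg1 + w2/Tg2 (in Kelvin)
Tg1 = 227.15 K, Tg2 = 385.15 K
1/Tg = 0.35/227.15 + 0.65/385.15
Tg = 309.7 K


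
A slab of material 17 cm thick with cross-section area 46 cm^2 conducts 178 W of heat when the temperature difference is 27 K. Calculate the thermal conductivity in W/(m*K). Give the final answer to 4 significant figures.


k = Q*L / (A*dT)
L = 0.17 m, A = 4.6e-03 m^2
k = 178 * 0.17 / (4.6e-03 * 27)
k = 243.6 W/(m*K)


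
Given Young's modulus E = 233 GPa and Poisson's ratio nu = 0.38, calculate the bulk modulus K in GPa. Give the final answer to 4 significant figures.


K = E / (3*(1-2*nu))
K = 233 / (3*(1-2*0.38))
K = 323.6 GPa


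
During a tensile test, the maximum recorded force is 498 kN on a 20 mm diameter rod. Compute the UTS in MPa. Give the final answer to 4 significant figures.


A0 = pi*(d/2)^2 = pi*(20/2)^2 = 314.159 mm^2
UTS = F_max / A0 = 498*1000 / 314.159
UTS = 1585 MPa


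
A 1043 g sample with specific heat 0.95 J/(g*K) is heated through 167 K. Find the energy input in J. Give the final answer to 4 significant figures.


Q = m * cp * dT
Q = 1043 * 0.95 * 167
Q = 165500 J


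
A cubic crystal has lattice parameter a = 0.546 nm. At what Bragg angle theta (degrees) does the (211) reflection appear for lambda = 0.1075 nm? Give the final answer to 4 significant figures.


d = a / sqrt(h^2+k^2+l^2)
d = 0.546 / sqrt(6) = 0.222904 nm
lambda = 2*d*sin(theta)  =>  sin(theta) = lambda / (2*d)
sin(theta) = 0.1075 / (2 * 0.222904) = 0.241136
theta = 13.95 deg


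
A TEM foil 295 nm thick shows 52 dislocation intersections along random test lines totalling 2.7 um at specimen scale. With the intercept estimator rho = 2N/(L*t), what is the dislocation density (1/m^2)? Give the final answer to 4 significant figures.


rho = 2N / (L * t)
L = 2.7 um = 2.7e-06 m, t = 295 nm = 2.95e-07 m
rho = 2 * 52 / (2.7e-06 * 2.95e-07)
rho = 1.306e+14 1/m^2


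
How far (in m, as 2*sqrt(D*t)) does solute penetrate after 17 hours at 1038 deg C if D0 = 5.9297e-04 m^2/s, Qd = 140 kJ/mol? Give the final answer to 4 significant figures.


Step 1: D = D0 * exp(-Qd/(R*T))
T = 1311.15 K
D = 5.9297e-04 * exp(-140e3 / (8.314 * 1311.15)) = 1.56819e-09 m^2/s
Step 2: L = 2*sqrt(D*t)
t = 17 h = 61200 s
L = 2*sqrt(1.56819e-09 * 61200) = 0.01959 m


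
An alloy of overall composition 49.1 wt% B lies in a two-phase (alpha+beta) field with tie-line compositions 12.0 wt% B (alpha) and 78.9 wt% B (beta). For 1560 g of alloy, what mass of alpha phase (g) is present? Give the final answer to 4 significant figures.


f_alpha = (C_beta - C0) / (C_beta - C_alpha)
f_alpha = (78.9 - 49.1) / (78.9 - 12.0) = 0.445441
m_alpha = f_alpha * m_total = 0.445441 * 1560 = 694.9 g


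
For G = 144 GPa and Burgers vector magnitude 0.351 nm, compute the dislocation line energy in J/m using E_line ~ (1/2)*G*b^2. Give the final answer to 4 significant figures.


E = G*b^2/2
b = 0.351 nm = 3.51e-10 m
G = 144 GPa = 1.44e+11 Pa
E = 0.5 * 1.44e+11 * (3.51e-10)^2
E = 8.87e-09 J/m


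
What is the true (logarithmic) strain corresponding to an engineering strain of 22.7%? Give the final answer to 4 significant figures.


epsilon_true = ln(1 + epsilon_eng)
epsilon_true = ln(1 + 0.227)
epsilon_true = 0.2046


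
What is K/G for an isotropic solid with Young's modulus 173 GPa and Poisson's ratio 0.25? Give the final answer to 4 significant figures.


G = E / (2*(1+nu))
G = 173 / (2*(1+0.25)) = 69.2 GPa
K = E / (3*(1-2*nu))
K = 173 / (3*(1-2*0.25)) = 115.333 GPa
K/G = 115.333 / 69.2 = 1.667


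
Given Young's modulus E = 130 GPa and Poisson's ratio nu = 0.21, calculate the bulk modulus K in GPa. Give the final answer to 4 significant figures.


K = E / (3*(1-2*nu))
K = 130 / (3*(1-2*0.21))
K = 74.71 GPa


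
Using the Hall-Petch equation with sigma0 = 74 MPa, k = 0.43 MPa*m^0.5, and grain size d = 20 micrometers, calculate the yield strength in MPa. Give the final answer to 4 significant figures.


sigma_y = sigma0 + k / sqrt(d)
d = 20 um = 2e-05 m
sigma_y = 74 + 0.43 / sqrt(2e-05)
sigma_y = 170.2 MPa


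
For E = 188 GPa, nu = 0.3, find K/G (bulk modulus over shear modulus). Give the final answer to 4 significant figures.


G = E / (2*(1+nu))
G = 188 / (2*(1+0.3)) = 72.3077 GPa
K = E / (3*(1-2*nu))
K = 188 / (3*(1-2*0.3)) = 156.667 GPa
K/G = 156.667 / 72.3077 = 2.167


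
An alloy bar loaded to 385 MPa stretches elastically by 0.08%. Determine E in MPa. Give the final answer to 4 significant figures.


E = sigma / epsilon
epsilon = 0.08% = 8e-04
E = 385 / 8e-04
E = 481300 MPa


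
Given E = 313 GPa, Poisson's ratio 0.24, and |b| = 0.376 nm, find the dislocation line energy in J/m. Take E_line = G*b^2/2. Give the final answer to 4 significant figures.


Step 1: G = E / (2*(1+nu))
G = 313 / (2*(1+0.24)) = 126.21 GPa = 1.2621e+11 Pa
Step 2: E_line = G*b^2/2
b = 0.376 nm = 3.76e-10 m
E_line = 0.5 * 1.2621e+11 * (3.76e-10)^2 = 8.922e-09 J/m


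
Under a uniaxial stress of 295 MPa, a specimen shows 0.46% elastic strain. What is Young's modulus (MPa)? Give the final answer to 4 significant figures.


E = sigma / epsilon
epsilon = 0.46% = 4.6e-03
E = 295 / 4.6e-03
E = 64130 MPa


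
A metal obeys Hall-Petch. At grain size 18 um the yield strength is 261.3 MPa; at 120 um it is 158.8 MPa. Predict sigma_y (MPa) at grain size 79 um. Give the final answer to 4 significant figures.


sigma_y = sigma0 + k / sqrt(d)
1/sqrt(d1) = 1/sqrt(1.8e-05) = 235.702;  1/sqrt(d2) = 91.2871
k = (sigma1 - sigma2) / (1/sqrt(d1) - 1/sqrt(d2)) = (261.3 - 158.8) / (235.702 - 91.2871) = 0.709759 MPa*m^0.5
sigma0 = sigma1 - k/sqrt(d1) = 261.3 - 0.709759*235.702 = 94.0081 MPa
sigma_y(d3) = 94.0081 + 0.709759 / sqrt(7.9e-05) = 173.9 MPa


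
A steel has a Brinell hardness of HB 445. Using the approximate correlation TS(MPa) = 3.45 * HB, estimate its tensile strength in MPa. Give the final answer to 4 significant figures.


TS (MPa) = 3.45 * HB
TS = 3.45 * 445
TS = 1535 MPa


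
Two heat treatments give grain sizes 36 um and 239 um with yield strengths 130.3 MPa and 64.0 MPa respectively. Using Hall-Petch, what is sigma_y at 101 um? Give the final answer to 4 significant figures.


sigma_y = sigma0 + k / sqrt(d)
1/sqrt(d1) = 1/sqrt(3.6e-05) = 166.667;  1/sqrt(d2) = 64.6846
k = (sigma1 - sigma2) / (1/sqrt(d1) - 1/sqrt(d2)) = (130.3 - 64.0) / (166.667 - 64.6846) = 0.650114 MPa*m^0.5
sigma0 = sigma1 - k/sqrt(d1) = 130.3 - 0.650114*166.667 = 21.9476 MPa
sigma_y(d3) = 21.9476 + 0.650114 / sqrt(1.01e-04) = 86.64 MPa


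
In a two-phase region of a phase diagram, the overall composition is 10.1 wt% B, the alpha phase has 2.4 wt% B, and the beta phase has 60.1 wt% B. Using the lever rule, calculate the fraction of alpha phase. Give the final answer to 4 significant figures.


f_alpha = (C_beta - C0) / (C_beta - C_alpha)
f_alpha = (60.1 - 10.1) / (60.1 - 2.4)
f_alpha = 0.8666


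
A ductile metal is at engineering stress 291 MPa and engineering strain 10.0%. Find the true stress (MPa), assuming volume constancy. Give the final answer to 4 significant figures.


sigma_true = sigma_eng * (1 + epsilon_eng)
sigma_true = 291 * (1 + 0.1)
sigma_true = 320.1 MPa


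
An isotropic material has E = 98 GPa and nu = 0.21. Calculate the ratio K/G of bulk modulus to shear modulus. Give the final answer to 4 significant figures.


G = E / (2*(1+nu))
G = 98 / (2*(1+0.21)) = 40.4959 GPa
K = E / (3*(1-2*nu))
K = 98 / (3*(1-2*0.21)) = 56.3218 GPa
K/G = 56.3218 / 40.4959 = 1.391


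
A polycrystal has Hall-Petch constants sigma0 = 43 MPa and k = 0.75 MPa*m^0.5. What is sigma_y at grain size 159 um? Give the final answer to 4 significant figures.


sigma_y = sigma0 + k / sqrt(d)
d = 159 um = 1.59e-04 m
sigma_y = 43 + 0.75 / sqrt(1.59e-04)
sigma_y = 102.5 MPa


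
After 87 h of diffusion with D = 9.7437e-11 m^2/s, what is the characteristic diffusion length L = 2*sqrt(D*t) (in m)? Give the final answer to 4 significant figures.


t = 87 hr = 313200 s
Diffusion length = 2*sqrt(D*t)
= 2*sqrt(9.7437e-11 * 313200)
= 0.01105 m


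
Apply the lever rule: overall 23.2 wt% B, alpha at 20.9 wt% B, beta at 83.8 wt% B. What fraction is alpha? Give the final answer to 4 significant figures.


f_alpha = (C_beta - C0) / (C_beta - C_alpha)
f_alpha = (83.8 - 23.2) / (83.8 - 20.9)
f_alpha = 0.9634


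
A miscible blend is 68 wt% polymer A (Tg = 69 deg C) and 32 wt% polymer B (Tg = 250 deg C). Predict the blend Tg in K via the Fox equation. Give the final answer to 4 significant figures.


1/Tg = w1/Tg1 + w2/Tg2 (in Kelvin)
Tg1 = 342.15 K, Tg2 = 523.15 K
1/Tg = 0.68/342.15 + 0.32/523.15
Tg = 384.7 K
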